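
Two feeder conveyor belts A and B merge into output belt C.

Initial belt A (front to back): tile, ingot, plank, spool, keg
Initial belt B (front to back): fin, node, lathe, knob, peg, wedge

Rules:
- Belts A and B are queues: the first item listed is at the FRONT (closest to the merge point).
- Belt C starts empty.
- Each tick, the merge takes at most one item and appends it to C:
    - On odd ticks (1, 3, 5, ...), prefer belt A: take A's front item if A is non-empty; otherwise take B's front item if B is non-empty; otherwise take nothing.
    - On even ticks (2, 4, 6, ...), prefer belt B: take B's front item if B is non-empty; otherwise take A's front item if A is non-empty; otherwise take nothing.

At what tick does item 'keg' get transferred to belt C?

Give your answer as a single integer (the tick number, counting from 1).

Answer: 9

Derivation:
Tick 1: prefer A, take tile from A; A=[ingot,plank,spool,keg] B=[fin,node,lathe,knob,peg,wedge] C=[tile]
Tick 2: prefer B, take fin from B; A=[ingot,plank,spool,keg] B=[node,lathe,knob,peg,wedge] C=[tile,fin]
Tick 3: prefer A, take ingot from A; A=[plank,spool,keg] B=[node,lathe,knob,peg,wedge] C=[tile,fin,ingot]
Tick 4: prefer B, take node from B; A=[plank,spool,keg] B=[lathe,knob,peg,wedge] C=[tile,fin,ingot,node]
Tick 5: prefer A, take plank from A; A=[spool,keg] B=[lathe,knob,peg,wedge] C=[tile,fin,ingot,node,plank]
Tick 6: prefer B, take lathe from B; A=[spool,keg] B=[knob,peg,wedge] C=[tile,fin,ingot,node,plank,lathe]
Tick 7: prefer A, take spool from A; A=[keg] B=[knob,peg,wedge] C=[tile,fin,ingot,node,plank,lathe,spool]
Tick 8: prefer B, take knob from B; A=[keg] B=[peg,wedge] C=[tile,fin,ingot,node,plank,lathe,spool,knob]
Tick 9: prefer A, take keg from A; A=[-] B=[peg,wedge] C=[tile,fin,ingot,node,plank,lathe,spool,knob,keg]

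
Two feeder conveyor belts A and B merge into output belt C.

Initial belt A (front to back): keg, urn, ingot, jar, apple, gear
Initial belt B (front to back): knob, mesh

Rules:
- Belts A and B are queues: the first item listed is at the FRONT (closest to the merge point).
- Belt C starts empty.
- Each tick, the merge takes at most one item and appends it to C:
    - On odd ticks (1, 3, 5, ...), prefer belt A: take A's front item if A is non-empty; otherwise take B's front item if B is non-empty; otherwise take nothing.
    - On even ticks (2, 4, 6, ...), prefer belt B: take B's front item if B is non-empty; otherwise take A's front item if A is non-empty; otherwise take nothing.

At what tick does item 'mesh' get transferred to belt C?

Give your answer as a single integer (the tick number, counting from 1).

Answer: 4

Derivation:
Tick 1: prefer A, take keg from A; A=[urn,ingot,jar,apple,gear] B=[knob,mesh] C=[keg]
Tick 2: prefer B, take knob from B; A=[urn,ingot,jar,apple,gear] B=[mesh] C=[keg,knob]
Tick 3: prefer A, take urn from A; A=[ingot,jar,apple,gear] B=[mesh] C=[keg,knob,urn]
Tick 4: prefer B, take mesh from B; A=[ingot,jar,apple,gear] B=[-] C=[keg,knob,urn,mesh]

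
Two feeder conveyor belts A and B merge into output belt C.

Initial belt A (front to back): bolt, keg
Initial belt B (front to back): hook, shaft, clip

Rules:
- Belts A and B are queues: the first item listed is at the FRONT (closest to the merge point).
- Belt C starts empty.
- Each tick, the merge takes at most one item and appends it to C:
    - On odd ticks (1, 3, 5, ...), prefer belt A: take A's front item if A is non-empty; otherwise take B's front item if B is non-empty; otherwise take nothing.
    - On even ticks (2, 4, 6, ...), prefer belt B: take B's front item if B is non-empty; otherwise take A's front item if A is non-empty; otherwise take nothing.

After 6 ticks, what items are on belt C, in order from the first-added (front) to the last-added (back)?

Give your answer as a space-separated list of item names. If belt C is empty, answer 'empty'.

Answer: bolt hook keg shaft clip

Derivation:
Tick 1: prefer A, take bolt from A; A=[keg] B=[hook,shaft,clip] C=[bolt]
Tick 2: prefer B, take hook from B; A=[keg] B=[shaft,clip] C=[bolt,hook]
Tick 3: prefer A, take keg from A; A=[-] B=[shaft,clip] C=[bolt,hook,keg]
Tick 4: prefer B, take shaft from B; A=[-] B=[clip] C=[bolt,hook,keg,shaft]
Tick 5: prefer A, take clip from B; A=[-] B=[-] C=[bolt,hook,keg,shaft,clip]
Tick 6: prefer B, both empty, nothing taken; A=[-] B=[-] C=[bolt,hook,keg,shaft,clip]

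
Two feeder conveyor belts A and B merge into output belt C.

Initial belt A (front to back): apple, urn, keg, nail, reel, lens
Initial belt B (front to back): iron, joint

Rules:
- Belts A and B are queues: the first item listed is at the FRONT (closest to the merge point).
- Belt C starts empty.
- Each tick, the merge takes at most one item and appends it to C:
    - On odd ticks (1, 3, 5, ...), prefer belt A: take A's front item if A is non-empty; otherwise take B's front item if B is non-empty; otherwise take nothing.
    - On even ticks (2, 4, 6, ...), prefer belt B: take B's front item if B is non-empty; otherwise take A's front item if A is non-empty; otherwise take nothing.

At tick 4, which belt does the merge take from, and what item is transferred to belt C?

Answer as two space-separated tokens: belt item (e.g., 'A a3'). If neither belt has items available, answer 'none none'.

Answer: B joint

Derivation:
Tick 1: prefer A, take apple from A; A=[urn,keg,nail,reel,lens] B=[iron,joint] C=[apple]
Tick 2: prefer B, take iron from B; A=[urn,keg,nail,reel,lens] B=[joint] C=[apple,iron]
Tick 3: prefer A, take urn from A; A=[keg,nail,reel,lens] B=[joint] C=[apple,iron,urn]
Tick 4: prefer B, take joint from B; A=[keg,nail,reel,lens] B=[-] C=[apple,iron,urn,joint]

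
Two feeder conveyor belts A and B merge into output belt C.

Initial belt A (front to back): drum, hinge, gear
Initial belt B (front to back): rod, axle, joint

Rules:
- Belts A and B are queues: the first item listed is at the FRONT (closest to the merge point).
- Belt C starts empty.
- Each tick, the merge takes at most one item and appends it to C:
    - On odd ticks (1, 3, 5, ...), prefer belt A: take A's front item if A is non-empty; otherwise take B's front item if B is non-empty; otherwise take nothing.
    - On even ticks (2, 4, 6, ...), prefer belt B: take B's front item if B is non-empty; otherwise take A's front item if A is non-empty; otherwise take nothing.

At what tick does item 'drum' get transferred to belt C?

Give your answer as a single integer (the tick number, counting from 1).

Answer: 1

Derivation:
Tick 1: prefer A, take drum from A; A=[hinge,gear] B=[rod,axle,joint] C=[drum]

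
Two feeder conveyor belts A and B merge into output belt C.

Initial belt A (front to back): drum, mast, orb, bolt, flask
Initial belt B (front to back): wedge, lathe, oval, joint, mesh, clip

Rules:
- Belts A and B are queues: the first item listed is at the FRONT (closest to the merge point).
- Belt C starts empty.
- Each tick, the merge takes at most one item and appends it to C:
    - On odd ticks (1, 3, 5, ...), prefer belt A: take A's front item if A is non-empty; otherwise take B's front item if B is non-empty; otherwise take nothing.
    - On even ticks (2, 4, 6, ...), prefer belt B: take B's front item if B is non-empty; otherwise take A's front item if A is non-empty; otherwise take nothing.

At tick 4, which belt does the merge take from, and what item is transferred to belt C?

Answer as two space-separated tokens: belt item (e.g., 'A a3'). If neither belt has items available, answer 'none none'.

Tick 1: prefer A, take drum from A; A=[mast,orb,bolt,flask] B=[wedge,lathe,oval,joint,mesh,clip] C=[drum]
Tick 2: prefer B, take wedge from B; A=[mast,orb,bolt,flask] B=[lathe,oval,joint,mesh,clip] C=[drum,wedge]
Tick 3: prefer A, take mast from A; A=[orb,bolt,flask] B=[lathe,oval,joint,mesh,clip] C=[drum,wedge,mast]
Tick 4: prefer B, take lathe from B; A=[orb,bolt,flask] B=[oval,joint,mesh,clip] C=[drum,wedge,mast,lathe]

Answer: B lathe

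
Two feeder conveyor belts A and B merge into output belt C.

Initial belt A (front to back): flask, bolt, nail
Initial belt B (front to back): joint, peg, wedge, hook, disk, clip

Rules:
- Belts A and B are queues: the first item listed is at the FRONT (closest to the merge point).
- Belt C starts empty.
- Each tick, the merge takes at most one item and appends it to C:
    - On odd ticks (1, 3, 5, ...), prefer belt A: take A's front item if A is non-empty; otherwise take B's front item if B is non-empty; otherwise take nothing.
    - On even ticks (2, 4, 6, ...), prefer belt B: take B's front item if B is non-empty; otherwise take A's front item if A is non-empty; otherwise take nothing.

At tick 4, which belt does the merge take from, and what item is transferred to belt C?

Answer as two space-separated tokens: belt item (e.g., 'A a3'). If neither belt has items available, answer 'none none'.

Answer: B peg

Derivation:
Tick 1: prefer A, take flask from A; A=[bolt,nail] B=[joint,peg,wedge,hook,disk,clip] C=[flask]
Tick 2: prefer B, take joint from B; A=[bolt,nail] B=[peg,wedge,hook,disk,clip] C=[flask,joint]
Tick 3: prefer A, take bolt from A; A=[nail] B=[peg,wedge,hook,disk,clip] C=[flask,joint,bolt]
Tick 4: prefer B, take peg from B; A=[nail] B=[wedge,hook,disk,clip] C=[flask,joint,bolt,peg]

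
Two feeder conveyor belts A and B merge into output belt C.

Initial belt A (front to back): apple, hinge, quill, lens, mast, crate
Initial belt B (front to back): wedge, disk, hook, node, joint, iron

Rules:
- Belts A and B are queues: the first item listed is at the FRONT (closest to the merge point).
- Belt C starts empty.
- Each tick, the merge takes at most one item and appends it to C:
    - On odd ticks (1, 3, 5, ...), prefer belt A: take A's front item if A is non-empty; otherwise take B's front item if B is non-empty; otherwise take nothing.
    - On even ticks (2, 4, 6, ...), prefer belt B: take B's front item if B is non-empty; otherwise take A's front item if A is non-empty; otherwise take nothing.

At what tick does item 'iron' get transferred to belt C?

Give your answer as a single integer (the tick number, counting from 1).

Answer: 12

Derivation:
Tick 1: prefer A, take apple from A; A=[hinge,quill,lens,mast,crate] B=[wedge,disk,hook,node,joint,iron] C=[apple]
Tick 2: prefer B, take wedge from B; A=[hinge,quill,lens,mast,crate] B=[disk,hook,node,joint,iron] C=[apple,wedge]
Tick 3: prefer A, take hinge from A; A=[quill,lens,mast,crate] B=[disk,hook,node,joint,iron] C=[apple,wedge,hinge]
Tick 4: prefer B, take disk from B; A=[quill,lens,mast,crate] B=[hook,node,joint,iron] C=[apple,wedge,hinge,disk]
Tick 5: prefer A, take quill from A; A=[lens,mast,crate] B=[hook,node,joint,iron] C=[apple,wedge,hinge,disk,quill]
Tick 6: prefer B, take hook from B; A=[lens,mast,crate] B=[node,joint,iron] C=[apple,wedge,hinge,disk,quill,hook]
Tick 7: prefer A, take lens from A; A=[mast,crate] B=[node,joint,iron] C=[apple,wedge,hinge,disk,quill,hook,lens]
Tick 8: prefer B, take node from B; A=[mast,crate] B=[joint,iron] C=[apple,wedge,hinge,disk,quill,hook,lens,node]
Tick 9: prefer A, take mast from A; A=[crate] B=[joint,iron] C=[apple,wedge,hinge,disk,quill,hook,lens,node,mast]
Tick 10: prefer B, take joint from B; A=[crate] B=[iron] C=[apple,wedge,hinge,disk,quill,hook,lens,node,mast,joint]
Tick 11: prefer A, take crate from A; A=[-] B=[iron] C=[apple,wedge,hinge,disk,quill,hook,lens,node,mast,joint,crate]
Tick 12: prefer B, take iron from B; A=[-] B=[-] C=[apple,wedge,hinge,disk,quill,hook,lens,node,mast,joint,crate,iron]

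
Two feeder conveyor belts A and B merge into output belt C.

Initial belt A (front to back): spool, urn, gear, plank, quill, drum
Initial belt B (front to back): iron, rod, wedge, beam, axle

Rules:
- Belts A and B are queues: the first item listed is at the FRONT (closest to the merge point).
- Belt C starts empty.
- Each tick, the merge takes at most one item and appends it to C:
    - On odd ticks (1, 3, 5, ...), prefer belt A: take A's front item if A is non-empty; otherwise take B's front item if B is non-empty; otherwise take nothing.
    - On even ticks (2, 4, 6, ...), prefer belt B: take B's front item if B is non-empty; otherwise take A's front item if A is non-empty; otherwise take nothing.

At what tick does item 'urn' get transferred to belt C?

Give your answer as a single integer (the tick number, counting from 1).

Answer: 3

Derivation:
Tick 1: prefer A, take spool from A; A=[urn,gear,plank,quill,drum] B=[iron,rod,wedge,beam,axle] C=[spool]
Tick 2: prefer B, take iron from B; A=[urn,gear,plank,quill,drum] B=[rod,wedge,beam,axle] C=[spool,iron]
Tick 3: prefer A, take urn from A; A=[gear,plank,quill,drum] B=[rod,wedge,beam,axle] C=[spool,iron,urn]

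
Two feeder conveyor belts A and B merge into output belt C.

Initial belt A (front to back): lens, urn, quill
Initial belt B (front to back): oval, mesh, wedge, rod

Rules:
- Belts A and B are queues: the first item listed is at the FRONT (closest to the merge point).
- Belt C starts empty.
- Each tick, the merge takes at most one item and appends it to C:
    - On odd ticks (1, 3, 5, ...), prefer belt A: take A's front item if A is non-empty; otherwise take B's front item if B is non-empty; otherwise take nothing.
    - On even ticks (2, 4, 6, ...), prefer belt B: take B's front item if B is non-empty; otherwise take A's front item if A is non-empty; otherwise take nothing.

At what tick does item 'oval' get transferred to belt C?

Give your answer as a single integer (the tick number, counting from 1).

Answer: 2

Derivation:
Tick 1: prefer A, take lens from A; A=[urn,quill] B=[oval,mesh,wedge,rod] C=[lens]
Tick 2: prefer B, take oval from B; A=[urn,quill] B=[mesh,wedge,rod] C=[lens,oval]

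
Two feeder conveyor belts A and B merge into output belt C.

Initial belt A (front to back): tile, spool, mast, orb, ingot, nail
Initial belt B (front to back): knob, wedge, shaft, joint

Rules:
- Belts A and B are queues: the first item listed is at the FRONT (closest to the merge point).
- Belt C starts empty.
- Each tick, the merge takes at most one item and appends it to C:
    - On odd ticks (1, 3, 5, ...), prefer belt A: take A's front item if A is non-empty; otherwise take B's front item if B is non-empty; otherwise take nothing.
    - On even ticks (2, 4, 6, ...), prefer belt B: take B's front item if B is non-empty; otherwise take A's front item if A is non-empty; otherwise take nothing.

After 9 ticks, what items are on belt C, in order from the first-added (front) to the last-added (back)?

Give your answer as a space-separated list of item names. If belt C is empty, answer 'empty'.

Answer: tile knob spool wedge mast shaft orb joint ingot

Derivation:
Tick 1: prefer A, take tile from A; A=[spool,mast,orb,ingot,nail] B=[knob,wedge,shaft,joint] C=[tile]
Tick 2: prefer B, take knob from B; A=[spool,mast,orb,ingot,nail] B=[wedge,shaft,joint] C=[tile,knob]
Tick 3: prefer A, take spool from A; A=[mast,orb,ingot,nail] B=[wedge,shaft,joint] C=[tile,knob,spool]
Tick 4: prefer B, take wedge from B; A=[mast,orb,ingot,nail] B=[shaft,joint] C=[tile,knob,spool,wedge]
Tick 5: prefer A, take mast from A; A=[orb,ingot,nail] B=[shaft,joint] C=[tile,knob,spool,wedge,mast]
Tick 6: prefer B, take shaft from B; A=[orb,ingot,nail] B=[joint] C=[tile,knob,spool,wedge,mast,shaft]
Tick 7: prefer A, take orb from A; A=[ingot,nail] B=[joint] C=[tile,knob,spool,wedge,mast,shaft,orb]
Tick 8: prefer B, take joint from B; A=[ingot,nail] B=[-] C=[tile,knob,spool,wedge,mast,shaft,orb,joint]
Tick 9: prefer A, take ingot from A; A=[nail] B=[-] C=[tile,knob,spool,wedge,mast,shaft,orb,joint,ingot]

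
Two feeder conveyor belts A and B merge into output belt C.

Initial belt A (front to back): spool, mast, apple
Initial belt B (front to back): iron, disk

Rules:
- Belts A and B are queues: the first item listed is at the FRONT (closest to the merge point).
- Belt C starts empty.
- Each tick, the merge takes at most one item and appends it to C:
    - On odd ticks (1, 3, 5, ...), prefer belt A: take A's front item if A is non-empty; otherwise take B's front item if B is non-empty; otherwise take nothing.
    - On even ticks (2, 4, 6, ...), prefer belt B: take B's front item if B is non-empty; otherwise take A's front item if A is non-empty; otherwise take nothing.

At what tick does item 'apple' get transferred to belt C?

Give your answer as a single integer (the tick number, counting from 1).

Tick 1: prefer A, take spool from A; A=[mast,apple] B=[iron,disk] C=[spool]
Tick 2: prefer B, take iron from B; A=[mast,apple] B=[disk] C=[spool,iron]
Tick 3: prefer A, take mast from A; A=[apple] B=[disk] C=[spool,iron,mast]
Tick 4: prefer B, take disk from B; A=[apple] B=[-] C=[spool,iron,mast,disk]
Tick 5: prefer A, take apple from A; A=[-] B=[-] C=[spool,iron,mast,disk,apple]

Answer: 5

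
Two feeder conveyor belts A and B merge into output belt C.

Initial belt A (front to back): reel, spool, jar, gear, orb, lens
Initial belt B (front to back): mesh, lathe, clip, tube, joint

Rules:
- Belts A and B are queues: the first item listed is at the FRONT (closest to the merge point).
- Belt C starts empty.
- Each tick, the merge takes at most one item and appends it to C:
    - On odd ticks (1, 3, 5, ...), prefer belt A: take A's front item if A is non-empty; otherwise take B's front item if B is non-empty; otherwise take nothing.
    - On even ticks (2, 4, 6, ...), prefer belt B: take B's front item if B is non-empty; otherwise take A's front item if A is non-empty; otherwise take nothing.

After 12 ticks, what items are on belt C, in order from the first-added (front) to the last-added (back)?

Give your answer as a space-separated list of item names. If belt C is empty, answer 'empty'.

Tick 1: prefer A, take reel from A; A=[spool,jar,gear,orb,lens] B=[mesh,lathe,clip,tube,joint] C=[reel]
Tick 2: prefer B, take mesh from B; A=[spool,jar,gear,orb,lens] B=[lathe,clip,tube,joint] C=[reel,mesh]
Tick 3: prefer A, take spool from A; A=[jar,gear,orb,lens] B=[lathe,clip,tube,joint] C=[reel,mesh,spool]
Tick 4: prefer B, take lathe from B; A=[jar,gear,orb,lens] B=[clip,tube,joint] C=[reel,mesh,spool,lathe]
Tick 5: prefer A, take jar from A; A=[gear,orb,lens] B=[clip,tube,joint] C=[reel,mesh,spool,lathe,jar]
Tick 6: prefer B, take clip from B; A=[gear,orb,lens] B=[tube,joint] C=[reel,mesh,spool,lathe,jar,clip]
Tick 7: prefer A, take gear from A; A=[orb,lens] B=[tube,joint] C=[reel,mesh,spool,lathe,jar,clip,gear]
Tick 8: prefer B, take tube from B; A=[orb,lens] B=[joint] C=[reel,mesh,spool,lathe,jar,clip,gear,tube]
Tick 9: prefer A, take orb from A; A=[lens] B=[joint] C=[reel,mesh,spool,lathe,jar,clip,gear,tube,orb]
Tick 10: prefer B, take joint from B; A=[lens] B=[-] C=[reel,mesh,spool,lathe,jar,clip,gear,tube,orb,joint]
Tick 11: prefer A, take lens from A; A=[-] B=[-] C=[reel,mesh,spool,lathe,jar,clip,gear,tube,orb,joint,lens]
Tick 12: prefer B, both empty, nothing taken; A=[-] B=[-] C=[reel,mesh,spool,lathe,jar,clip,gear,tube,orb,joint,lens]

Answer: reel mesh spool lathe jar clip gear tube orb joint lens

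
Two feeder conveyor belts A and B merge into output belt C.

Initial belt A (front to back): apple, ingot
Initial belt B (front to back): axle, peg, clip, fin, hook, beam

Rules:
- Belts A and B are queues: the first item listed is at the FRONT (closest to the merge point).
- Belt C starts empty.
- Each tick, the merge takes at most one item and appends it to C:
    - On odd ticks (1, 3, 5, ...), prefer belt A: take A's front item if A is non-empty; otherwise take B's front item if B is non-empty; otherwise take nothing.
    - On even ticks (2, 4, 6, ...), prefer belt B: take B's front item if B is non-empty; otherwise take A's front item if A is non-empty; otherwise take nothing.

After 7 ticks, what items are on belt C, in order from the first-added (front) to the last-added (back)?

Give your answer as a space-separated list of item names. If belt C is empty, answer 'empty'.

Answer: apple axle ingot peg clip fin hook

Derivation:
Tick 1: prefer A, take apple from A; A=[ingot] B=[axle,peg,clip,fin,hook,beam] C=[apple]
Tick 2: prefer B, take axle from B; A=[ingot] B=[peg,clip,fin,hook,beam] C=[apple,axle]
Tick 3: prefer A, take ingot from A; A=[-] B=[peg,clip,fin,hook,beam] C=[apple,axle,ingot]
Tick 4: prefer B, take peg from B; A=[-] B=[clip,fin,hook,beam] C=[apple,axle,ingot,peg]
Tick 5: prefer A, take clip from B; A=[-] B=[fin,hook,beam] C=[apple,axle,ingot,peg,clip]
Tick 6: prefer B, take fin from B; A=[-] B=[hook,beam] C=[apple,axle,ingot,peg,clip,fin]
Tick 7: prefer A, take hook from B; A=[-] B=[beam] C=[apple,axle,ingot,peg,clip,fin,hook]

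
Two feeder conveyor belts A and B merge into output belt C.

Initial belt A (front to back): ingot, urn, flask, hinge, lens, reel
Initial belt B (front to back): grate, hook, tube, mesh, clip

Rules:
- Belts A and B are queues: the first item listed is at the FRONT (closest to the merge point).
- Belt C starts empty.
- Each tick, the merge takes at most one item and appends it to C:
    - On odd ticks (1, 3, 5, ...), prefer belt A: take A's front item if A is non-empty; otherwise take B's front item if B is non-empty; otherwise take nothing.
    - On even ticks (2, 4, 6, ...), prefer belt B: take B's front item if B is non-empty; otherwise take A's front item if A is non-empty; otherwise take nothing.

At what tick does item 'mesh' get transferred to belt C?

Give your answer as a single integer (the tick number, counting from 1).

Tick 1: prefer A, take ingot from A; A=[urn,flask,hinge,lens,reel] B=[grate,hook,tube,mesh,clip] C=[ingot]
Tick 2: prefer B, take grate from B; A=[urn,flask,hinge,lens,reel] B=[hook,tube,mesh,clip] C=[ingot,grate]
Tick 3: prefer A, take urn from A; A=[flask,hinge,lens,reel] B=[hook,tube,mesh,clip] C=[ingot,grate,urn]
Tick 4: prefer B, take hook from B; A=[flask,hinge,lens,reel] B=[tube,mesh,clip] C=[ingot,grate,urn,hook]
Tick 5: prefer A, take flask from A; A=[hinge,lens,reel] B=[tube,mesh,clip] C=[ingot,grate,urn,hook,flask]
Tick 6: prefer B, take tube from B; A=[hinge,lens,reel] B=[mesh,clip] C=[ingot,grate,urn,hook,flask,tube]
Tick 7: prefer A, take hinge from A; A=[lens,reel] B=[mesh,clip] C=[ingot,grate,urn,hook,flask,tube,hinge]
Tick 8: prefer B, take mesh from B; A=[lens,reel] B=[clip] C=[ingot,grate,urn,hook,flask,tube,hinge,mesh]

Answer: 8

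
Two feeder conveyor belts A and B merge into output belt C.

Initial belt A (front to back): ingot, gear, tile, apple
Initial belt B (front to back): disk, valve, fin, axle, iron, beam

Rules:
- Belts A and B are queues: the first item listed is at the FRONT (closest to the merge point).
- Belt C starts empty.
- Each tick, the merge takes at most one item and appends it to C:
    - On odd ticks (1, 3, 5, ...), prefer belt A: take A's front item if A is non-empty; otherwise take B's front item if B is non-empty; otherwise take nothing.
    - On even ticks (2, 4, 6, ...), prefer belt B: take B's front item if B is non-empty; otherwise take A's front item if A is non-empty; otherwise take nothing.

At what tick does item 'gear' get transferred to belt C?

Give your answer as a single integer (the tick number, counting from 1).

Tick 1: prefer A, take ingot from A; A=[gear,tile,apple] B=[disk,valve,fin,axle,iron,beam] C=[ingot]
Tick 2: prefer B, take disk from B; A=[gear,tile,apple] B=[valve,fin,axle,iron,beam] C=[ingot,disk]
Tick 3: prefer A, take gear from A; A=[tile,apple] B=[valve,fin,axle,iron,beam] C=[ingot,disk,gear]

Answer: 3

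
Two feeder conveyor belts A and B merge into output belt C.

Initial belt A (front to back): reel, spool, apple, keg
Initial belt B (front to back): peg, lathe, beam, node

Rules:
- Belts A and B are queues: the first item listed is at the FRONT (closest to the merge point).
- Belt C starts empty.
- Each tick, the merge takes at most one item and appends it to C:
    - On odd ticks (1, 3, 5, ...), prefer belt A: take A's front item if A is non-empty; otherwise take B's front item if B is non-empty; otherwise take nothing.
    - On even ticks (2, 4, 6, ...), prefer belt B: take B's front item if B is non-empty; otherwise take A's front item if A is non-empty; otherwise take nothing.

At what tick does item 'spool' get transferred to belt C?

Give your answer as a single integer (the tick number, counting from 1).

Tick 1: prefer A, take reel from A; A=[spool,apple,keg] B=[peg,lathe,beam,node] C=[reel]
Tick 2: prefer B, take peg from B; A=[spool,apple,keg] B=[lathe,beam,node] C=[reel,peg]
Tick 3: prefer A, take spool from A; A=[apple,keg] B=[lathe,beam,node] C=[reel,peg,spool]

Answer: 3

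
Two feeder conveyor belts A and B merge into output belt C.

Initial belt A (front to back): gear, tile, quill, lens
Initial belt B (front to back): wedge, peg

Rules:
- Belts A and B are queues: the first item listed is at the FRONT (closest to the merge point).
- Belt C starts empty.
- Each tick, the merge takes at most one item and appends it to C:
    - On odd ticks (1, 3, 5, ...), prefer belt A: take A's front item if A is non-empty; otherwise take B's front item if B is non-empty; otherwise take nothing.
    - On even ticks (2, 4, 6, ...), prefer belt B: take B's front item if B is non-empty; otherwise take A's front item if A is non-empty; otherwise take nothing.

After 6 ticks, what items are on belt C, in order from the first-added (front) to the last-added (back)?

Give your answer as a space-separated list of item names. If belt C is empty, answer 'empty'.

Answer: gear wedge tile peg quill lens

Derivation:
Tick 1: prefer A, take gear from A; A=[tile,quill,lens] B=[wedge,peg] C=[gear]
Tick 2: prefer B, take wedge from B; A=[tile,quill,lens] B=[peg] C=[gear,wedge]
Tick 3: prefer A, take tile from A; A=[quill,lens] B=[peg] C=[gear,wedge,tile]
Tick 4: prefer B, take peg from B; A=[quill,lens] B=[-] C=[gear,wedge,tile,peg]
Tick 5: prefer A, take quill from A; A=[lens] B=[-] C=[gear,wedge,tile,peg,quill]
Tick 6: prefer B, take lens from A; A=[-] B=[-] C=[gear,wedge,tile,peg,quill,lens]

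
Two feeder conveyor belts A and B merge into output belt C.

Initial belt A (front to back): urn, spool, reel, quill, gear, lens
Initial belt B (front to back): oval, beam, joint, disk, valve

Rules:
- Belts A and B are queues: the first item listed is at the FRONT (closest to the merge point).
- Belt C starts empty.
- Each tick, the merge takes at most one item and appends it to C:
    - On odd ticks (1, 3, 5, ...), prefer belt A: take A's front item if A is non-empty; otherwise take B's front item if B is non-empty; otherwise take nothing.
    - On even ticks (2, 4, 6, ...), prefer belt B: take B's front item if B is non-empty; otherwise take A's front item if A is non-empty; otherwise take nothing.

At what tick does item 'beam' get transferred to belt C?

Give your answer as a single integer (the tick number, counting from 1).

Answer: 4

Derivation:
Tick 1: prefer A, take urn from A; A=[spool,reel,quill,gear,lens] B=[oval,beam,joint,disk,valve] C=[urn]
Tick 2: prefer B, take oval from B; A=[spool,reel,quill,gear,lens] B=[beam,joint,disk,valve] C=[urn,oval]
Tick 3: prefer A, take spool from A; A=[reel,quill,gear,lens] B=[beam,joint,disk,valve] C=[urn,oval,spool]
Tick 4: prefer B, take beam from B; A=[reel,quill,gear,lens] B=[joint,disk,valve] C=[urn,oval,spool,beam]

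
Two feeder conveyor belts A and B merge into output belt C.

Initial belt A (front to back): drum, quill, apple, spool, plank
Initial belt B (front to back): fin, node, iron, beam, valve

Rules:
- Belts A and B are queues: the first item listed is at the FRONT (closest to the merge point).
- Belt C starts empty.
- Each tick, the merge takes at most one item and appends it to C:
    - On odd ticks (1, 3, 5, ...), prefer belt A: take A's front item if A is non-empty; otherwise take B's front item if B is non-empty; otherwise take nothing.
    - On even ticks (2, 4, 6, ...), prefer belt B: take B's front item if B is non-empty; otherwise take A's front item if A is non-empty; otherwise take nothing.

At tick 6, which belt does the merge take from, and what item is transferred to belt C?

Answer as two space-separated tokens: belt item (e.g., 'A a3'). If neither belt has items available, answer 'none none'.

Tick 1: prefer A, take drum from A; A=[quill,apple,spool,plank] B=[fin,node,iron,beam,valve] C=[drum]
Tick 2: prefer B, take fin from B; A=[quill,apple,spool,plank] B=[node,iron,beam,valve] C=[drum,fin]
Tick 3: prefer A, take quill from A; A=[apple,spool,plank] B=[node,iron,beam,valve] C=[drum,fin,quill]
Tick 4: prefer B, take node from B; A=[apple,spool,plank] B=[iron,beam,valve] C=[drum,fin,quill,node]
Tick 5: prefer A, take apple from A; A=[spool,plank] B=[iron,beam,valve] C=[drum,fin,quill,node,apple]
Tick 6: prefer B, take iron from B; A=[spool,plank] B=[beam,valve] C=[drum,fin,quill,node,apple,iron]

Answer: B iron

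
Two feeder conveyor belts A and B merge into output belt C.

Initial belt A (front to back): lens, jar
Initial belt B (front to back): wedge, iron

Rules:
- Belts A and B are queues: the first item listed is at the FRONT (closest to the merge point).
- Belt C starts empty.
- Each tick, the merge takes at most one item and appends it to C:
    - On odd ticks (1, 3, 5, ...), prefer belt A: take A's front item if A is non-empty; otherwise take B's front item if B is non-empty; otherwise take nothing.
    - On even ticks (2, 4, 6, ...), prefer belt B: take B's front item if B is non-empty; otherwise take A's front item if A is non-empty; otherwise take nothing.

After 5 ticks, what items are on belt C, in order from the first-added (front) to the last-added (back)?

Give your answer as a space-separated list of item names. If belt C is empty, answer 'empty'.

Tick 1: prefer A, take lens from A; A=[jar] B=[wedge,iron] C=[lens]
Tick 2: prefer B, take wedge from B; A=[jar] B=[iron] C=[lens,wedge]
Tick 3: prefer A, take jar from A; A=[-] B=[iron] C=[lens,wedge,jar]
Tick 4: prefer B, take iron from B; A=[-] B=[-] C=[lens,wedge,jar,iron]
Tick 5: prefer A, both empty, nothing taken; A=[-] B=[-] C=[lens,wedge,jar,iron]

Answer: lens wedge jar iron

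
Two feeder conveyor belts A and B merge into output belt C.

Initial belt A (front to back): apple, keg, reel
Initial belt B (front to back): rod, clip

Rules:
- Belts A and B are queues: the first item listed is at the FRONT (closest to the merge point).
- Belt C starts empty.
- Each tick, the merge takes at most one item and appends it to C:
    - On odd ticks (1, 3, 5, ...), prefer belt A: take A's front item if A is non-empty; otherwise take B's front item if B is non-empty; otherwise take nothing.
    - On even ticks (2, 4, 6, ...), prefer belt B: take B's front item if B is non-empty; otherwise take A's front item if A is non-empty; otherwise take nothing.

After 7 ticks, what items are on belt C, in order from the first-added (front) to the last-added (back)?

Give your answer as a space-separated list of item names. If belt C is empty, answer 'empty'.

Answer: apple rod keg clip reel

Derivation:
Tick 1: prefer A, take apple from A; A=[keg,reel] B=[rod,clip] C=[apple]
Tick 2: prefer B, take rod from B; A=[keg,reel] B=[clip] C=[apple,rod]
Tick 3: prefer A, take keg from A; A=[reel] B=[clip] C=[apple,rod,keg]
Tick 4: prefer B, take clip from B; A=[reel] B=[-] C=[apple,rod,keg,clip]
Tick 5: prefer A, take reel from A; A=[-] B=[-] C=[apple,rod,keg,clip,reel]
Tick 6: prefer B, both empty, nothing taken; A=[-] B=[-] C=[apple,rod,keg,clip,reel]
Tick 7: prefer A, both empty, nothing taken; A=[-] B=[-] C=[apple,rod,keg,clip,reel]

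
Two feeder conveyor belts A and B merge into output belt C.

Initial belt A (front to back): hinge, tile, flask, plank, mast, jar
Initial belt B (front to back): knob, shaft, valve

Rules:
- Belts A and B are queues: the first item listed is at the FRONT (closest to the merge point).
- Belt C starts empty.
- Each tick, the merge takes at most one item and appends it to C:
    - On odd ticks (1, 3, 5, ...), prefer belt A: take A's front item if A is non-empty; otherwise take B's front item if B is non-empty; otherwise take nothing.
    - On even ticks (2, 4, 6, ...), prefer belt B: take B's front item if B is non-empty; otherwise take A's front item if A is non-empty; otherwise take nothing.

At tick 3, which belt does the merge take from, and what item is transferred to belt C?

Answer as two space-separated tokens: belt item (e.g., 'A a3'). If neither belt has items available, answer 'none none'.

Answer: A tile

Derivation:
Tick 1: prefer A, take hinge from A; A=[tile,flask,plank,mast,jar] B=[knob,shaft,valve] C=[hinge]
Tick 2: prefer B, take knob from B; A=[tile,flask,plank,mast,jar] B=[shaft,valve] C=[hinge,knob]
Tick 3: prefer A, take tile from A; A=[flask,plank,mast,jar] B=[shaft,valve] C=[hinge,knob,tile]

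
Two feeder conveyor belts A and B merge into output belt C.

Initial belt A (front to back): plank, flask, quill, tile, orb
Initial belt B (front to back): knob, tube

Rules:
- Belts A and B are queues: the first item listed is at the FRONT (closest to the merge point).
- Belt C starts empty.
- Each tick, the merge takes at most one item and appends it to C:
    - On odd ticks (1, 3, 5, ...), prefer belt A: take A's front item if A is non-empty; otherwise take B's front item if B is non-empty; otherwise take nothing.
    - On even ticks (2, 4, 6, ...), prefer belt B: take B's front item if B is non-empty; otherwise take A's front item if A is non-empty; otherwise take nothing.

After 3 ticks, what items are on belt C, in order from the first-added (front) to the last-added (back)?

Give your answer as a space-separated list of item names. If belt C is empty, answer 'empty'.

Answer: plank knob flask

Derivation:
Tick 1: prefer A, take plank from A; A=[flask,quill,tile,orb] B=[knob,tube] C=[plank]
Tick 2: prefer B, take knob from B; A=[flask,quill,tile,orb] B=[tube] C=[plank,knob]
Tick 3: prefer A, take flask from A; A=[quill,tile,orb] B=[tube] C=[plank,knob,flask]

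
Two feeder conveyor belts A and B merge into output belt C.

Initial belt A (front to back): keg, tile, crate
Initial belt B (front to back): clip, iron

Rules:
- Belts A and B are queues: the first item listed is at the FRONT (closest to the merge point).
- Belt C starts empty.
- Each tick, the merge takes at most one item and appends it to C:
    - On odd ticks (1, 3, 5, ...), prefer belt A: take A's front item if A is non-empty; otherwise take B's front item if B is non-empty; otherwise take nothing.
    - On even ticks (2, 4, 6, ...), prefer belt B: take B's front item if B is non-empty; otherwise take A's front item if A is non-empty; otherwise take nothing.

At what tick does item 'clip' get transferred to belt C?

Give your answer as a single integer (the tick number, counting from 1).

Tick 1: prefer A, take keg from A; A=[tile,crate] B=[clip,iron] C=[keg]
Tick 2: prefer B, take clip from B; A=[tile,crate] B=[iron] C=[keg,clip]

Answer: 2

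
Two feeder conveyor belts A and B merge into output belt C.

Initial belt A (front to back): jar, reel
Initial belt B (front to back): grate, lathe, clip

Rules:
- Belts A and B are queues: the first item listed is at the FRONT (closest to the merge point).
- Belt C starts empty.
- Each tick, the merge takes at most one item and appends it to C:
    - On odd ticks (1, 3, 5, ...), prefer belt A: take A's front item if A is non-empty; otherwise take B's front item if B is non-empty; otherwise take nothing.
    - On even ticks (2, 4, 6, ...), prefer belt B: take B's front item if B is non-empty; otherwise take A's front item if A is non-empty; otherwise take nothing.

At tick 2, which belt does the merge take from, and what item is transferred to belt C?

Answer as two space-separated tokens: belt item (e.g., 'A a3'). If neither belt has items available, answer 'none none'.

Tick 1: prefer A, take jar from A; A=[reel] B=[grate,lathe,clip] C=[jar]
Tick 2: prefer B, take grate from B; A=[reel] B=[lathe,clip] C=[jar,grate]

Answer: B grate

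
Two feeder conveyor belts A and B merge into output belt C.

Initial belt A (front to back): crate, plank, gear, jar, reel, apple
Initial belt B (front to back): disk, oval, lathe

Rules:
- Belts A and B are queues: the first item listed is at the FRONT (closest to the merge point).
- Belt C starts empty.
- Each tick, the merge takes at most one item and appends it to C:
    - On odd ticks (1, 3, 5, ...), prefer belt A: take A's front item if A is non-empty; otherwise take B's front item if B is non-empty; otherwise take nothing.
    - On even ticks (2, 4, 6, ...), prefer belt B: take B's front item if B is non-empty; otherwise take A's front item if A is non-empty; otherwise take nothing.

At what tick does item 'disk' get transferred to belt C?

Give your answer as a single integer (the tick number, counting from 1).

Answer: 2

Derivation:
Tick 1: prefer A, take crate from A; A=[plank,gear,jar,reel,apple] B=[disk,oval,lathe] C=[crate]
Tick 2: prefer B, take disk from B; A=[plank,gear,jar,reel,apple] B=[oval,lathe] C=[crate,disk]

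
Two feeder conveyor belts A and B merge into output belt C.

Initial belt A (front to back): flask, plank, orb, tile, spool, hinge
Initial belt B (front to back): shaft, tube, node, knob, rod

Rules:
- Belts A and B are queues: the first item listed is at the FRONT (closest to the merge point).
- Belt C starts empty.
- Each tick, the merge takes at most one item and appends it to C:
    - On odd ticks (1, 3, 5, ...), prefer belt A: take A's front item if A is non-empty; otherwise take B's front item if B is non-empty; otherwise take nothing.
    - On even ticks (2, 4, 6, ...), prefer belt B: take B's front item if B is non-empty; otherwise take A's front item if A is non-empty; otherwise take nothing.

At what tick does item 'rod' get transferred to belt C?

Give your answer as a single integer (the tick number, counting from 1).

Answer: 10

Derivation:
Tick 1: prefer A, take flask from A; A=[plank,orb,tile,spool,hinge] B=[shaft,tube,node,knob,rod] C=[flask]
Tick 2: prefer B, take shaft from B; A=[plank,orb,tile,spool,hinge] B=[tube,node,knob,rod] C=[flask,shaft]
Tick 3: prefer A, take plank from A; A=[orb,tile,spool,hinge] B=[tube,node,knob,rod] C=[flask,shaft,plank]
Tick 4: prefer B, take tube from B; A=[orb,tile,spool,hinge] B=[node,knob,rod] C=[flask,shaft,plank,tube]
Tick 5: prefer A, take orb from A; A=[tile,spool,hinge] B=[node,knob,rod] C=[flask,shaft,plank,tube,orb]
Tick 6: prefer B, take node from B; A=[tile,spool,hinge] B=[knob,rod] C=[flask,shaft,plank,tube,orb,node]
Tick 7: prefer A, take tile from A; A=[spool,hinge] B=[knob,rod] C=[flask,shaft,plank,tube,orb,node,tile]
Tick 8: prefer B, take knob from B; A=[spool,hinge] B=[rod] C=[flask,shaft,plank,tube,orb,node,tile,knob]
Tick 9: prefer A, take spool from A; A=[hinge] B=[rod] C=[flask,shaft,plank,tube,orb,node,tile,knob,spool]
Tick 10: prefer B, take rod from B; A=[hinge] B=[-] C=[flask,shaft,plank,tube,orb,node,tile,knob,spool,rod]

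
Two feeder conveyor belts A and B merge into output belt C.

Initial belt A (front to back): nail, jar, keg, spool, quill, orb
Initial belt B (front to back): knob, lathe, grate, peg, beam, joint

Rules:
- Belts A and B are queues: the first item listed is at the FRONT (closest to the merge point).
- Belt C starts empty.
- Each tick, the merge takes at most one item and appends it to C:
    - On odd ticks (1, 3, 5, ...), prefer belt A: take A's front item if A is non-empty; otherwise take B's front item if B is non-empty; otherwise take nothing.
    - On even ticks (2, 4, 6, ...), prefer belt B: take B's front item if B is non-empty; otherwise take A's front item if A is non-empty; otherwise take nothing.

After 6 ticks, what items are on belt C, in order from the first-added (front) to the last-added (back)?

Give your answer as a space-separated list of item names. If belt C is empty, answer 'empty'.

Tick 1: prefer A, take nail from A; A=[jar,keg,spool,quill,orb] B=[knob,lathe,grate,peg,beam,joint] C=[nail]
Tick 2: prefer B, take knob from B; A=[jar,keg,spool,quill,orb] B=[lathe,grate,peg,beam,joint] C=[nail,knob]
Tick 3: prefer A, take jar from A; A=[keg,spool,quill,orb] B=[lathe,grate,peg,beam,joint] C=[nail,knob,jar]
Tick 4: prefer B, take lathe from B; A=[keg,spool,quill,orb] B=[grate,peg,beam,joint] C=[nail,knob,jar,lathe]
Tick 5: prefer A, take keg from A; A=[spool,quill,orb] B=[grate,peg,beam,joint] C=[nail,knob,jar,lathe,keg]
Tick 6: prefer B, take grate from B; A=[spool,quill,orb] B=[peg,beam,joint] C=[nail,knob,jar,lathe,keg,grate]

Answer: nail knob jar lathe keg grate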